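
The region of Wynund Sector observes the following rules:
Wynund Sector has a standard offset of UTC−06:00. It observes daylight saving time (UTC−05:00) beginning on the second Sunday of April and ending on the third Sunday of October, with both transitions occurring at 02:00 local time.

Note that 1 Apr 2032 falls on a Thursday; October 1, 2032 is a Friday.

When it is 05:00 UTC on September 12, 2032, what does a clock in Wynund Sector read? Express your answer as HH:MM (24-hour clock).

00:00

1 April 2032 is a Thursday, so the first Sunday is April 4 and the second is April 11.
1 October 2032 is a Friday, so the first Sunday is October 3 and the third is October 17.
At the standard offset (UTC−06:00), 05:00 UTC − 6h = 23:00 Wynund Sector standard time (rolling into the previous day, 11 September 2032).
The standard-time date in Wynund Sector, September 11, 2032, lies within the daylight-saving period (11 April – 17 October), so Wynund Sector is on daylight time, UTC−05:00.
05:00 UTC − 5h = 00:00 local.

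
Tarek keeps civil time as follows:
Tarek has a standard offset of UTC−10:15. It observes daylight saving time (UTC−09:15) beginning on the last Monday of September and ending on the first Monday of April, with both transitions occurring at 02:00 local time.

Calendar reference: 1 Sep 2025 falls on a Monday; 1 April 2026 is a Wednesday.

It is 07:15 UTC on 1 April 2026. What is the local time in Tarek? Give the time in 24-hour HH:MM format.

1 September 2025 is a Monday, so Mondays fall on 1, 8, 15, 22, 29; the last is September 29.
1 April 2026 is a Wednesday, so the first Monday is April 6.
At the standard offset (UTC−10:15), 07:15 UTC − 10h15m = 21:00 Tarek standard time (rolling into the previous day, 31 March 2026).
The standard-time date in Tarek, 31 March 2026, lies within the daylight-saving period (29 September 2025 – 6 April 2026), so Tarek is on daylight time, UTC−09:15.
07:15 UTC − 9h15m = 22:00 local (rolling into the previous day, 31 March 2026).

22:00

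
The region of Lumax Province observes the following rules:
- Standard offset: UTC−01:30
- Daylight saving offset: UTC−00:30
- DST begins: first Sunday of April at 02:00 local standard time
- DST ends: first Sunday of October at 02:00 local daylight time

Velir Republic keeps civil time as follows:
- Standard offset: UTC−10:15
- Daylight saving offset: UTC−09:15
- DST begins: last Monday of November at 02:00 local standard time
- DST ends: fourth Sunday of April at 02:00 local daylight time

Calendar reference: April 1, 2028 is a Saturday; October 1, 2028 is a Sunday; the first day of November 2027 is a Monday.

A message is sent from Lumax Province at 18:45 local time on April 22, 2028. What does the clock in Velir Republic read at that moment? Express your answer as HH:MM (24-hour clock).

10:00

1 April 2028 is a Saturday, so the first Sunday is April 2.
1 October 2028 is a Sunday, so the first Sunday is October 1.
April 22, 2028 lies within the daylight-saving period (2 April – 1 October), so Lumax Province is on daylight time, UTC−00:30.
18:45 Lumax Province + 0h30m = 19:15 UTC.
1 November 2027 is a Monday, so Mondays fall on 1, 8, 15, 22, 29; the last is November 29.
1 April 2028 is a Saturday, so the first Sunday is April 2 and the fourth is April 23.
At the standard offset (UTC−10:15), 19:15 UTC − 10h15m = 09:00 Velir Republic standard time.
The standard-time date in Velir Republic, April 22, 2028, falls between 29 November 2027 and 23 April 2028, so daylight saving is in effect and Velir Republic is at UTC−09:15.
19:15 UTC − 9h15m = 10:00 Velir Republic.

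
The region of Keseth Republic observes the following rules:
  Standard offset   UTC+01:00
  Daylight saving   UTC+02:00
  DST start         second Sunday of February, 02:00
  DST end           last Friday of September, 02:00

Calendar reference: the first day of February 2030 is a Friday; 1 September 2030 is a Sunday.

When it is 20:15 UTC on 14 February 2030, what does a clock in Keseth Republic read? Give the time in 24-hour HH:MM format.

1 February 2030 is a Friday, so the first Sunday is February 3 and the second is February 10.
1 September 2030 is a Sunday, so Fridays fall on 6, 13, 20, 27; the last is September 27.
At the standard offset (UTC+01:00), 20:15 UTC + 1h = 21:15 Keseth Republic standard time.
The standard-time date in Keseth Republic, 14 February 2030, lies within the daylight-saving period (10 February – 27 September), so Keseth Republic is on daylight time, UTC+02:00.
20:15 UTC + 2h = 22:15 local.

22:15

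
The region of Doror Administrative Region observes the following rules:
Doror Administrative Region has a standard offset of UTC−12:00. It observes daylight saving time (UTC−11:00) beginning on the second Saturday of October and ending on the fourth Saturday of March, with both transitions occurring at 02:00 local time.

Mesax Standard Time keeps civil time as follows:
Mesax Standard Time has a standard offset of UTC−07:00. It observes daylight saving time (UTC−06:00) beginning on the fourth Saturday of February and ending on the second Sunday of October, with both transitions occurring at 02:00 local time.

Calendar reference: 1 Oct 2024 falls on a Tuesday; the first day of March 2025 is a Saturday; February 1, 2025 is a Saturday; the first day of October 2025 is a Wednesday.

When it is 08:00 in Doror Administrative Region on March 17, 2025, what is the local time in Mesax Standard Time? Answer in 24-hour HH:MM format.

1 October 2024 is a Tuesday, so the first Saturday is October 5 and the second is October 12.
1 March 2025 is a Saturday, so the first Saturday is March 1 and the fourth is March 22.
Daylight saving runs 12 October 2024 – 22 March 2025; March 17, 2025 is inside that window, so Doror Administrative Region is at UTC−11:00.
08:00 Doror Administrative Region + 11h = 19:00 UTC.
1 February 2025 is a Saturday, so the first Saturday is February 1 and the fourth is February 22.
1 October 2025 is a Wednesday, so the first Sunday is October 5 and the second is October 12.
At the standard offset (UTC−07:00), 19:00 UTC − 7h = 12:00 Mesax Standard Time standard time.
Daylight saving runs 22 February – 12 October; the standard-time date in Mesax Standard Time, March 17, 2025, is inside that window, so Mesax Standard Time is at UTC−06:00.
19:00 UTC − 6h = 13:00 Mesax Standard Time.

13:00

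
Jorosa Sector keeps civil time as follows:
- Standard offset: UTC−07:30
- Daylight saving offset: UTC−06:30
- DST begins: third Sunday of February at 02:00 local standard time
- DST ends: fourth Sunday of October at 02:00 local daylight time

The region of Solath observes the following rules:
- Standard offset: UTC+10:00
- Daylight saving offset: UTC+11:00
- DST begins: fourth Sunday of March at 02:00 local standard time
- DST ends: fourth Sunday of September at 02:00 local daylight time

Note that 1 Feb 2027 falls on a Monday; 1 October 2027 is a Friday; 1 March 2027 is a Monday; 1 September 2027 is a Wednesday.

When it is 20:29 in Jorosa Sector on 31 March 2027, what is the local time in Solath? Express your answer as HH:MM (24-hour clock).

1 February 2027 is a Monday, so the first Sunday is February 7 and the third is February 21.
1 October 2027 is a Friday, so the first Sunday is October 3 and the fourth is October 24.
31 March 2027 lies within the daylight-saving period (21 February – 24 October), so Jorosa Sector is on daylight time, UTC−06:30.
20:29 Jorosa Sector + 6h30m = 02:59 UTC (rolling into the next day, 1 April 2027).
1 March 2027 is a Monday, so the first Sunday is March 7 and the fourth is March 28.
1 September 2027 is a Wednesday, so the first Sunday is September 5 and the fourth is September 26.
At the standard offset (UTC+10:00), 02:59 UTC + 10h = 12:59 Solath standard time.
The standard-time date in Solath, 1 April 2027, lies within the daylight-saving period (28 March – 26 September), so Solath is on daylight time, UTC+11:00.
02:59 UTC + 11h = 13:59 Solath.

13:59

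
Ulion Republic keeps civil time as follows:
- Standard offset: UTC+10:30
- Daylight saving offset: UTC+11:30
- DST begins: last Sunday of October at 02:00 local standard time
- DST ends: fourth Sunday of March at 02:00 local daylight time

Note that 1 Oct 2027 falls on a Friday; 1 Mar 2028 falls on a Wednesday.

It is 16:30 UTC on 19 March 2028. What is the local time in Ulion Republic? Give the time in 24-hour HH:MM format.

04:00

1 October 2027 is a Friday, so Sundays fall on 3, 10, 17, 24, 31; the last is October 31.
1 March 2028 is a Wednesday, so the first Sunday is March 5 and the fourth is March 26.
At the standard offset (UTC+10:30), 16:30 UTC + 10h30m = 03:00 Ulion Republic standard time (rolling into the next day, 20 March 2028).
Daylight saving runs 31 October 2027 – 26 March 2028; the standard-time date in Ulion Republic, 20 March 2028, is inside that window, so Ulion Republic is at UTC+11:30.
16:30 UTC + 11h30m = 04:00 local (rolling into the next day, 20 March 2028).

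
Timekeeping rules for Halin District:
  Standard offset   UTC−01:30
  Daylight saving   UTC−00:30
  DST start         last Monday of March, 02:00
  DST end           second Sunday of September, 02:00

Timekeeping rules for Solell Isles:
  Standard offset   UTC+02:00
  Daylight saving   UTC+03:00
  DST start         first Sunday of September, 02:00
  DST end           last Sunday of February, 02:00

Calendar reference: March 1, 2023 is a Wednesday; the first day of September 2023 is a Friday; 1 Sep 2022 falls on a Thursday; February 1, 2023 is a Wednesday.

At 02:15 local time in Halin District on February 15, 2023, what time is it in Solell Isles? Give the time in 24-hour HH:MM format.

1 March 2023 is a Wednesday, so Mondays fall on 6, 13, 20, 27; the last is March 27.
1 September 2023 is a Friday, so the first Sunday is September 3 and the second is September 10.
February 15, 2023 is outside the daylight-saving period (27 March – 10 September), so Halin District is on standard time, UTC−01:30.
02:15 Halin District + 1h30m = 03:45 UTC.
1 September 2022 is a Thursday, so the first Sunday is September 4.
1 February 2023 is a Wednesday, so Sundays fall on 5, 12, 19, 26; the last is February 26.
At the standard offset (UTC+02:00), 03:45 UTC + 2h = 05:45 Solell Isles standard time.
The standard-time date in Solell Isles, February 15, 2023, falls between 4 September 2022 and 26 February 2023, so daylight saving is in effect and Solell Isles is at UTC+03:00.
03:45 UTC + 3h = 06:45 Solell Isles.

06:45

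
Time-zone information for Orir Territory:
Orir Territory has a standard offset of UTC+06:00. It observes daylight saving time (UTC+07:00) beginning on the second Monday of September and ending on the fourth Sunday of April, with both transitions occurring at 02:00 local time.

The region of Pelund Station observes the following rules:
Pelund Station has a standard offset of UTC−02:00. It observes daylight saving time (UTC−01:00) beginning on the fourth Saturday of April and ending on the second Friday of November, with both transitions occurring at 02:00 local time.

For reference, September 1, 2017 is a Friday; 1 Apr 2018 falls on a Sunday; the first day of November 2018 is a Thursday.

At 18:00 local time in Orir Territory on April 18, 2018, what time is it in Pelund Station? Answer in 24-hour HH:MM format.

09:00

1 September 2017 is a Friday, so the first Monday is September 4 and the second is September 11.
1 April 2018 is a Sunday, so the first Sunday is April 1 and the fourth is April 22.
April 18, 2018 lies within the daylight-saving period (11 September 2017 – 22 April 2018), so Orir Territory is on daylight time, UTC+07:00.
18:00 Orir Territory − 7h = 11:00 UTC.
1 April 2018 is a Sunday, so the first Saturday is April 7 and the fourth is April 28.
1 November 2018 is a Thursday, so the first Friday is November 2 and the second is November 9.
At the standard offset (UTC−02:00), 11:00 UTC − 2h = 09:00 Pelund Station standard time.
The standard-time date in Pelund Station, April 18, 2018, does not fall between 28 April and 9 November, so daylight saving is not in effect and Pelund Station is at UTC−02:00.
11:00 UTC − 2h = 09:00 Pelund Station.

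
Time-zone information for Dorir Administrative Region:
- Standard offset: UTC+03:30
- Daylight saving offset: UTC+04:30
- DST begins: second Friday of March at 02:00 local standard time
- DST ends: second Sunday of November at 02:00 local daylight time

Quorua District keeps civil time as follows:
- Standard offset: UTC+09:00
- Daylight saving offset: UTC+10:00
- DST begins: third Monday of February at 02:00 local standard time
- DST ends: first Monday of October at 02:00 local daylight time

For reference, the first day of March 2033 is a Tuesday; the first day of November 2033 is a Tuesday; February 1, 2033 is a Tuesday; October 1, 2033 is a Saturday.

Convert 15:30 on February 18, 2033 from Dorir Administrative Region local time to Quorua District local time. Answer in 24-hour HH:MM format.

21:00

1 March 2033 is a Tuesday, so the first Friday is March 4 and the second is March 11.
1 November 2033 is a Tuesday, so the first Sunday is November 6 and the second is November 13.
February 18, 2033 does not fall between 11 March and 13 November, so daylight saving is not in effect and Dorir Administrative Region is at UTC+03:30.
15:30 Dorir Administrative Region − 3h30m = 12:00 UTC.
1 February 2033 is a Tuesday, so the first Monday is February 7 and the third is February 21.
1 October 2033 is a Saturday, so the first Monday is October 3.
At the standard offset (UTC+09:00), 12:00 UTC + 9h = 21:00 Quorua District standard time.
The standard-time date in Quorua District, February 18, 2033, is outside the daylight-saving period (21 February – 3 October), so Quorua District is on standard time, UTC+09:00.
12:00 UTC + 9h = 21:00 Quorua District.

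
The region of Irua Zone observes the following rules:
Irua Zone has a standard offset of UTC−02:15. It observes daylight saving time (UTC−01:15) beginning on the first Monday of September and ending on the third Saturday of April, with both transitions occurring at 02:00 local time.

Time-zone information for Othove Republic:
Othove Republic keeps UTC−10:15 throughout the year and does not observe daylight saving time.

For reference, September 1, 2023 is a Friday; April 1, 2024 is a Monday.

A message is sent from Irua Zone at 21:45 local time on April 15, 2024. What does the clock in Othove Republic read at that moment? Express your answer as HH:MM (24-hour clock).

12:45

1 September 2023 is a Friday, so the first Monday is September 4.
1 April 2024 is a Monday, so the first Saturday is April 6 and the third is April 20.
April 15, 2024 lies within the daylight-saving period (4 September 2023 – 20 April 2024), so Irua Zone is on daylight time, UTC−01:15.
21:45 Irua Zone + 1h15m = 23:00 UTC.
Othove Republic stays on UTC−10:15 all year.
23:00 UTC − 10h15m = 12:45 Othove Republic.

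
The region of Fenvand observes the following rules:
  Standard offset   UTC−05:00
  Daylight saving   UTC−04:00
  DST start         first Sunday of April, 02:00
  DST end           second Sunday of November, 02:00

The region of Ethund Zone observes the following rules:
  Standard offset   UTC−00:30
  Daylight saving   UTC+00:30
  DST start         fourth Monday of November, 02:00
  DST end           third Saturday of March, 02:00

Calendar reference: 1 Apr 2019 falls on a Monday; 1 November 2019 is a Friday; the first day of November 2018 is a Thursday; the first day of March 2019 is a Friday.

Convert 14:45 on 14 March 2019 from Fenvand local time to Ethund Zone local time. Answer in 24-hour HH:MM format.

20:15

1 April 2019 is a Monday, so the first Sunday is April 7.
1 November 2019 is a Friday, so the first Sunday is November 3 and the second is November 10.
14 March 2019 does not fall between 7 April and 10 November, so daylight saving is not in effect and Fenvand is at UTC−05:00.
14:45 Fenvand + 5h = 19:45 UTC.
1 November 2018 is a Thursday, so the first Monday is November 5 and the fourth is November 26.
1 March 2019 is a Friday, so the first Saturday is March 2 and the third is March 16.
At the standard offset (UTC−00:30), 19:45 UTC − 0h30m = 19:15 Ethund Zone standard time.
The standard-time date in Ethund Zone, 14 March 2019, falls between 26 November 2018 and 16 March 2019, so daylight saving is in effect and Ethund Zone is at UTC+00:30.
19:45 UTC + 0h30m = 20:15 Ethund Zone.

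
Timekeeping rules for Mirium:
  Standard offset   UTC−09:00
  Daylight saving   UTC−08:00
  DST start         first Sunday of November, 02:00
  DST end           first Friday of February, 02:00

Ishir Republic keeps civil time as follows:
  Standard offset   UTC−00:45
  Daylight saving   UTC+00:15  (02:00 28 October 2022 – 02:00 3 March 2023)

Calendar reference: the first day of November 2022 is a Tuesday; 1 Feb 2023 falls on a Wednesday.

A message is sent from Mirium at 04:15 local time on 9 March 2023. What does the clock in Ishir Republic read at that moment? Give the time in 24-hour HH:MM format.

12:30

1 November 2022 is a Tuesday, so the first Sunday is November 6.
1 February 2023 is a Wednesday, so the first Friday is February 3.
Daylight saving runs 6 November 2022 – 3 February 2023; 9 March 2023 is outside that window, so Mirium is on standard time at UTC−09:00.
04:15 Mirium + 9h = 13:15 UTC.
At the standard offset (UTC−00:45), 13:15 UTC − 0h45m = 12:30 Ishir Republic standard time.
Daylight saving runs 28 October 2022 – 3 March 2023; the standard-time date in Ishir Republic, 9 March 2023, is outside that window, so Ishir Republic is on standard time at UTC−00:45.
13:15 UTC − 0h45m = 12:30 Ishir Republic.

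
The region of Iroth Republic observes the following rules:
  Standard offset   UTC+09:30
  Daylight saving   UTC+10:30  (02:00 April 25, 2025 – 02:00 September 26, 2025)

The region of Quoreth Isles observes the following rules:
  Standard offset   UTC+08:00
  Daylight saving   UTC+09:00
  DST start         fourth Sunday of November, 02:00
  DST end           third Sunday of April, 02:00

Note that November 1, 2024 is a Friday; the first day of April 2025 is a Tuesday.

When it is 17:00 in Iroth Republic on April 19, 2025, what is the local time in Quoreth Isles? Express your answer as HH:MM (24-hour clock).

April 19, 2025 is outside the daylight-saving period (25 April – 26 September), so Iroth Republic is on standard time, UTC+09:30.
17:00 Iroth Republic − 9h30m = 07:30 UTC.
1 November 2024 is a Friday, so the first Sunday is November 3 and the fourth is November 24.
1 April 2025 is a Tuesday, so the first Sunday is April 6 and the third is April 20.
At the standard offset (UTC+08:00), 07:30 UTC + 8h = 15:30 Quoreth Isles standard time.
The standard-time date in Quoreth Isles, April 19, 2025, falls between 24 November 2024 and 20 April 2025, so daylight saving is in effect and Quoreth Isles is at UTC+09:00.
07:30 UTC + 9h = 16:30 Quoreth Isles.

16:30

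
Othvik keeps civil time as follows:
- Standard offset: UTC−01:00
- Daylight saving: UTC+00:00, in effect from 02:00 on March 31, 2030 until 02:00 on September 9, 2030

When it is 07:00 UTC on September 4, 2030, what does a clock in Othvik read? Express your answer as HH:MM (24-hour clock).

At the standard offset (UTC−01:00), 07:00 UTC − 1h = 06:00 Othvik standard time.
Daylight saving runs 31 March – 9 September; the standard-time date in Othvik, September 4, 2030, is inside that window, so Othvik is at UTC+00:00.
07:00 UTC + 0h = 07:00 local.

07:00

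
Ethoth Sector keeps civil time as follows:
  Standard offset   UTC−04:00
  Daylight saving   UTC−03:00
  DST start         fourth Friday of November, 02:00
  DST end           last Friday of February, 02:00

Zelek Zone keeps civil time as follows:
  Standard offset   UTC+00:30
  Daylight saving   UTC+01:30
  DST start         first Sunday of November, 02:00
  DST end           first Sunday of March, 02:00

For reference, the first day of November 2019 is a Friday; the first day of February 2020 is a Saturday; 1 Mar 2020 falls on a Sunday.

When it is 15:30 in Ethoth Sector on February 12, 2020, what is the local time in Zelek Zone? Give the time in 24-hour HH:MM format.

1 November 2019 is a Friday, so the first Friday is November 1 and the fourth is November 22.
1 February 2020 is a Saturday, so Fridays fall on 7, 14, 21, 28; the last is February 28.
Daylight saving runs 22 November 2019 – 28 February 2020; February 12, 2020 is inside that window, so Ethoth Sector is at UTC−03:00.
15:30 Ethoth Sector + 3h = 18:30 UTC.
1 November 2019 is a Friday, so the first Sunday is November 3.
1 March 2020 is a Sunday, so the first Sunday is March 1.
At the standard offset (UTC+00:30), 18:30 UTC + 0h30m = 19:00 Zelek Zone standard time.
The standard-time date in Zelek Zone, February 12, 2020, falls between 3 November 2019 and 1 March 2020, so daylight saving is in effect and Zelek Zone is at UTC+01:30.
18:30 UTC + 1h30m = 20:00 Zelek Zone.

20:00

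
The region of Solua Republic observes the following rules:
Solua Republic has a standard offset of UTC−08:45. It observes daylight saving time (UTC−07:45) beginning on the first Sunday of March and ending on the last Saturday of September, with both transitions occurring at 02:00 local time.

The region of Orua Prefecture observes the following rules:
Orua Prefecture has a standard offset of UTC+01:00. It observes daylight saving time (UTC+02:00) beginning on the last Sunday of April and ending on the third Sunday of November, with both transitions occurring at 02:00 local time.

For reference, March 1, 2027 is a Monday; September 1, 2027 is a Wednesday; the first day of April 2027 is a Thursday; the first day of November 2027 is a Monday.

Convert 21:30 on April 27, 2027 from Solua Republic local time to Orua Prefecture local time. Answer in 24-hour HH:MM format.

07:15

1 March 2027 is a Monday, so the first Sunday is March 7.
1 September 2027 is a Wednesday, so Saturdays fall on 4, 11, 18, 25; the last is September 25.
April 27, 2027 falls between 7 March and 25 September, so daylight saving is in effect and Solua Republic is at UTC−07:45.
21:30 Solua Republic + 7h45m = 05:15 UTC (rolling into the next day, 28 April 2027).
1 April 2027 is a Thursday, so Sundays fall on 4, 11, 18, 25; the last is April 25.
1 November 2027 is a Monday, so the first Sunday is November 7 and the third is November 21.
At the standard offset (UTC+01:00), 05:15 UTC + 1h = 06:15 Orua Prefecture standard time.
The standard-time date in Orua Prefecture, April 28, 2027, falls between 25 April and 21 November, so daylight saving is in effect and Orua Prefecture is at UTC+02:00.
05:15 UTC + 2h = 07:15 Orua Prefecture.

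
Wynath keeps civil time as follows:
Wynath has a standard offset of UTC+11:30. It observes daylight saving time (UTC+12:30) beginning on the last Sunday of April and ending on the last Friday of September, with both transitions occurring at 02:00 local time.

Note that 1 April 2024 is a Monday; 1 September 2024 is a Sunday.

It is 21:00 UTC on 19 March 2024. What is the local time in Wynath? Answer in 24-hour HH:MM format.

1 April 2024 is a Monday, so Sundays fall on 7, 14, 21, 28; the last is April 28.
1 September 2024 is a Sunday, so Fridays fall on 6, 13, 20, 27; the last is September 27.
At the standard offset (UTC+11:30), 21:00 UTC + 11h30m = 08:30 Wynath standard time (rolling into the next day, 20 March 2024).
The standard-time date in Wynath, 20 March 2024, does not fall between 28 April and 27 September, so daylight saving is not in effect and Wynath is at UTC+11:30.
21:00 UTC + 11h30m = 08:30 local (rolling into the next day, 20 March 2024).

08:30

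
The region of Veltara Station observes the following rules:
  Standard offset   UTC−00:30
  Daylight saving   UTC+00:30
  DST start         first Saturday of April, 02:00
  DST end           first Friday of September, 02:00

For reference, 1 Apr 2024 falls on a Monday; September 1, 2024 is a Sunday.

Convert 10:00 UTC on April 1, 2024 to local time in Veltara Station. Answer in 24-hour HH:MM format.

1 April 2024 is a Monday, so the first Saturday is April 6.
1 September 2024 is a Sunday, so the first Friday is September 6.
At the standard offset (UTC−00:30), 10:00 UTC − 0h30m = 09:30 Veltara Station standard time.
The standard-time date in Veltara Station, April 1, 2024, is outside the daylight-saving period (6 April – 6 September), so Veltara Station is on standard time, UTC−00:30.
10:00 UTC − 0h30m = 09:30 local.

09:30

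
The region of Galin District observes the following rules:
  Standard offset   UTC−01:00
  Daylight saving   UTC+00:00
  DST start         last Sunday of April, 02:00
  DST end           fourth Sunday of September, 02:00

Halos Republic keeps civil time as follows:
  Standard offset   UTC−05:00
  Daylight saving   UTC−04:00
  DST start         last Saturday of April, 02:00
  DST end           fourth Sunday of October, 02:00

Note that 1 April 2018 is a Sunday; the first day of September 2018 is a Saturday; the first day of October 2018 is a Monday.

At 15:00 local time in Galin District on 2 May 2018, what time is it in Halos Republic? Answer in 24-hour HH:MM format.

1 April 2018 is a Sunday, so Sundays fall on 1, 8, 15, 22, 29; the last is April 29.
1 September 2018 is a Saturday, so the first Sunday is September 2 and the fourth is September 23.
Daylight saving runs 29 April – 23 September; 2 May 2018 is inside that window, so Galin District is at UTC+00:00.
15:00 Galin District − 0h = 15:00 UTC.
1 April 2018 is a Sunday, so Saturdays fall on 7, 14, 21, 28; the last is April 28.
1 October 2018 is a Monday, so the first Sunday is October 7 and the fourth is October 28.
At the standard offset (UTC−05:00), 15:00 UTC − 5h = 10:00 Halos Republic standard time.
The standard-time date in Halos Republic, 2 May 2018, lies within the daylight-saving period (28 April – 28 October), so Halos Republic is on daylight time, UTC−04:00.
15:00 UTC − 4h = 11:00 Halos Republic.

11:00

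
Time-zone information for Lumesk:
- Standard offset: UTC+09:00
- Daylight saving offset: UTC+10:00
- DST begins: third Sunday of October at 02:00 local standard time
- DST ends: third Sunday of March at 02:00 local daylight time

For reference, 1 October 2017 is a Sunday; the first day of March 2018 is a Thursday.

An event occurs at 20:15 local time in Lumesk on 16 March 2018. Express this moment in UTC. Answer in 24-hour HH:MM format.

10:15

1 October 2017 is a Sunday, so the first Sunday is October 1 and the third is October 15.
1 March 2018 is a Thursday, so the first Sunday is March 4 and the third is March 18.
16 March 2018 falls between 15 October 2017 and 18 March 2018, so daylight saving is in effect and Lumesk is at UTC+10:00.
20:15 local − 10h = 10:15 UTC.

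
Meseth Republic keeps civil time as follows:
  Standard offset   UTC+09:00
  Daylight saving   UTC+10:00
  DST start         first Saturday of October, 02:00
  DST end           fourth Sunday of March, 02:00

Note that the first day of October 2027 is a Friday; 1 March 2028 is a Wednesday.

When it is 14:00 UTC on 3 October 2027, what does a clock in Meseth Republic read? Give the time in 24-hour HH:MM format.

00:00

1 October 2027 is a Friday, so the first Saturday is October 2.
1 March 2028 is a Wednesday, so the first Sunday is March 5 and the fourth is March 26.
At the standard offset (UTC+09:00), 14:00 UTC + 9h = 23:00 Meseth Republic standard time.
The standard-time date in Meseth Republic, 3 October 2027, lies within the daylight-saving period (2 October 2027 – 26 March 2028), so Meseth Republic is on daylight time, UTC+10:00.
14:00 UTC + 10h = 00:00 local (rolling into the next day, 4 October 2027).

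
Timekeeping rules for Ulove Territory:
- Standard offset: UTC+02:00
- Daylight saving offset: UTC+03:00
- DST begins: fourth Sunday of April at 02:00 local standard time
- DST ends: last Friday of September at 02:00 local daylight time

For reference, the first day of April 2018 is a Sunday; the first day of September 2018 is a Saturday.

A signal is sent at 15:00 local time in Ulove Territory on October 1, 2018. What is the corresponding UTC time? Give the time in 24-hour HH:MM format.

1 April 2018 is a Sunday, so the first Sunday is April 1 and the fourth is April 22.
1 September 2018 is a Saturday, so Fridays fall on 7, 14, 21, 28; the last is September 28.
Daylight saving runs 22 April – 28 September; October 1, 2018 is outside that window, so Ulove Territory is on standard time at UTC+02:00.
15:00 local − 2h = 13:00 UTC.

13:00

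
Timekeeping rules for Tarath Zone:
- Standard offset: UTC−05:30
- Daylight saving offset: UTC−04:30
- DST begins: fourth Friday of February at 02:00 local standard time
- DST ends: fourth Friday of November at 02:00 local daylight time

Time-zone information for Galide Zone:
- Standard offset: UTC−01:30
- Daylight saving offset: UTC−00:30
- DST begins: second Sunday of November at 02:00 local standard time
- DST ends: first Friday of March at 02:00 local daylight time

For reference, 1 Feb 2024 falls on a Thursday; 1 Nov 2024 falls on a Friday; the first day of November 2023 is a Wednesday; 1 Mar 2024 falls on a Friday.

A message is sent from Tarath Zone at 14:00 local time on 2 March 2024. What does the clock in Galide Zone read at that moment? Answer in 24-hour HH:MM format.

1 February 2024 is a Thursday, so the first Friday is February 2 and the fourth is February 23.
1 November 2024 is a Friday, so the first Friday is November 1 and the fourth is November 22.
2 March 2024 lies within the daylight-saving period (23 February – 22 November), so Tarath Zone is on daylight time, UTC−04:30.
14:00 Tarath Zone + 4h30m = 18:30 UTC.
1 November 2023 is a Wednesday, so the first Sunday is November 5 and the second is November 12.
1 March 2024 is a Friday, so the first Friday is March 1.
At the standard offset (UTC−01:30), 18:30 UTC − 1h30m = 17:00 Galide Zone standard time.
Daylight saving runs 12 November 2023 – 1 March 2024; the standard-time date in Galide Zone, 2 March 2024, is outside that window, so Galide Zone is on standard time at UTC−01:30.
18:30 UTC − 1h30m = 17:00 Galide Zone.

17:00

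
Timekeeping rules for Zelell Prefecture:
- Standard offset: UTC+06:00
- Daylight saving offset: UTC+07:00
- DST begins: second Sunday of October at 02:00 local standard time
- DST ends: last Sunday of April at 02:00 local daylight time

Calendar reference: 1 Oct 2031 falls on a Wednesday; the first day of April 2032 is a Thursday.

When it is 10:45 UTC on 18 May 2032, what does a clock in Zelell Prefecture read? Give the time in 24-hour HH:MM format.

1 October 2031 is a Wednesday, so the first Sunday is October 5 and the second is October 12.
1 April 2032 is a Thursday, so Sundays fall on 4, 11, 18, 25; the last is April 25.
At the standard offset (UTC+06:00), 10:45 UTC + 6h = 16:45 Zelell Prefecture standard time.
The standard-time date in Zelell Prefecture, 18 May 2032, is outside the daylight-saving period (12 October 2031 – 25 April 2032), so Zelell Prefecture is on standard time, UTC+06:00.
10:45 UTC + 6h = 16:45 local.

16:45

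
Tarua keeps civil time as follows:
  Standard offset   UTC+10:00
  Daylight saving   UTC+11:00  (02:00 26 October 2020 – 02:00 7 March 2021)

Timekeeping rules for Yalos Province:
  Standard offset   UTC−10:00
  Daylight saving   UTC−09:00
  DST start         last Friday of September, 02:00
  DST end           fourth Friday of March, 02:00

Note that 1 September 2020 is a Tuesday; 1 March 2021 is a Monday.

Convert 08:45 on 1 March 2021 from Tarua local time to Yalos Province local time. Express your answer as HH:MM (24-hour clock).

12:45

1 March 2021 lies within the daylight-saving period (26 October 2020 – 7 March 2021), so Tarua is on daylight time, UTC+11:00.
08:45 Tarua − 11h = 21:45 UTC (rolling into the previous day, 28 February 2021).
1 September 2020 is a Tuesday, so Fridays fall on 4, 11, 18, 25; the last is September 25.
1 March 2021 is a Monday, so the first Friday is March 5 and the fourth is March 26.
At the standard offset (UTC−10:00), 21:45 UTC − 10h = 11:45 Yalos Province standard time.
The standard-time date in Yalos Province, 28 February 2021, falls between 25 September 2020 and 26 March 2021, so daylight saving is in effect and Yalos Province is at UTC−09:00.
21:45 UTC − 9h = 12:45 Yalos Province.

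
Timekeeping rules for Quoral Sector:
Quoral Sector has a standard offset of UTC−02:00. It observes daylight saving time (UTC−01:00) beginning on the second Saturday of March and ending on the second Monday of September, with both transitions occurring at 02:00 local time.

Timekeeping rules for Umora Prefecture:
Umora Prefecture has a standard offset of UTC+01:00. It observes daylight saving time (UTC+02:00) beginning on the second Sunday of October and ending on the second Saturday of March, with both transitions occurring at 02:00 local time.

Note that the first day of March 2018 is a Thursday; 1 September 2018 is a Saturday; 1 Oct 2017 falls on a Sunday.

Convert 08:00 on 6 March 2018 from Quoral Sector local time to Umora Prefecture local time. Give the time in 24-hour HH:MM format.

1 March 2018 is a Thursday, so the first Saturday is March 3 and the second is March 10.
1 September 2018 is a Saturday, so the first Monday is September 3 and the second is September 10.
6 March 2018 is outside the daylight-saving period (10 March – 10 September), so Quoral Sector is on standard time, UTC−02:00.
08:00 Quoral Sector + 2h = 10:00 UTC.
1 October 2017 is a Sunday, so the first Sunday is October 1 and the second is October 8.
1 March 2018 is a Thursday, so the first Saturday is March 3 and the second is March 10.
At the standard offset (UTC+01:00), 10:00 UTC + 1h = 11:00 Umora Prefecture standard time.
The standard-time date in Umora Prefecture, 6 March 2018, falls between 8 October 2017 and 10 March 2018, so daylight saving is in effect and Umora Prefecture is at UTC+02:00.
10:00 UTC + 2h = 12:00 Umora Prefecture.

12:00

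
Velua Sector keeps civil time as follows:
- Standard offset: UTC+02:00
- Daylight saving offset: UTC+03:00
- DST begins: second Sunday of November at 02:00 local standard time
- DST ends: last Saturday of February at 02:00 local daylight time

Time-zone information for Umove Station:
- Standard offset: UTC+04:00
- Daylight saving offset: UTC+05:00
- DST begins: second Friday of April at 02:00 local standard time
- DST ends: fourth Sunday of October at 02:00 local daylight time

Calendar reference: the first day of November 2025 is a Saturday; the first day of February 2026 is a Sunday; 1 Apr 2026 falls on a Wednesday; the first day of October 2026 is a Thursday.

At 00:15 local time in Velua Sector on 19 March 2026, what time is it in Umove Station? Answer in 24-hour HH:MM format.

1 November 2025 is a Saturday, so the first Sunday is November 2 and the second is November 9.
1 February 2026 is a Sunday, so Saturdays fall on 7, 14, 21, 28; the last is February 28.
Daylight saving runs 9 November 2025 – 28 February 2026; 19 March 2026 is outside that window, so Velua Sector is on standard time at UTC+02:00.
00:15 Velua Sector − 2h = 22:15 UTC (rolling into the previous day, 18 March 2026).
1 April 2026 is a Wednesday, so the first Friday is April 3 and the second is April 10.
1 October 2026 is a Thursday, so the first Sunday is October 4 and the fourth is October 25.
At the standard offset (UTC+04:00), 22:15 UTC + 4h = 02:15 Umove Station standard time (rolling into the next day, 19 March 2026).
Daylight saving runs 10 April – 25 October; the standard-time date in Umove Station, 19 March 2026, is outside that window, so Umove Station is on standard time at UTC+04:00.
22:15 UTC + 4h = 02:15 Umove Station (rolling into the next day, 19 March 2026).

02:15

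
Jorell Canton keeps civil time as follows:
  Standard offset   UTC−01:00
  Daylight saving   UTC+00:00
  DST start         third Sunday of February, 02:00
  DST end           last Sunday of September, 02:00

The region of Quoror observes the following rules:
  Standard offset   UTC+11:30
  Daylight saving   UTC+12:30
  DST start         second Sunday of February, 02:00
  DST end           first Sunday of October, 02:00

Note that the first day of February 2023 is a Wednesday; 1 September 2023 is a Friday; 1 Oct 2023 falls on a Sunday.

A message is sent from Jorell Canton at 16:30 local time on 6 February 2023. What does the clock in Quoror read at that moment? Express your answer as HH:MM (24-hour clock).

1 February 2023 is a Wednesday, so the first Sunday is February 5 and the third is February 19.
1 September 2023 is a Friday, so Sundays fall on 3, 10, 17, 24; the last is September 24.
6 February 2023 is outside the daylight-saving period (19 February – 24 September), so Jorell Canton is on standard time, UTC−01:00.
16:30 Jorell Canton + 1h = 17:30 UTC.
1 February 2023 is a Wednesday, so the first Sunday is February 5 and the second is February 12.
1 October 2023 is a Sunday, so the first Sunday is October 1.
At the standard offset (UTC+11:30), 17:30 UTC + 11h30m = 05:00 Quoror standard time (rolling into the next day, 7 February 2023).
Daylight saving runs 12 February – 1 October; the standard-time date in Quoror, 7 February 2023, is outside that window, so Quoror is on standard time at UTC+11:30.
17:30 UTC + 11h30m = 05:00 Quoror (rolling into the next day, 7 February 2023).

05:00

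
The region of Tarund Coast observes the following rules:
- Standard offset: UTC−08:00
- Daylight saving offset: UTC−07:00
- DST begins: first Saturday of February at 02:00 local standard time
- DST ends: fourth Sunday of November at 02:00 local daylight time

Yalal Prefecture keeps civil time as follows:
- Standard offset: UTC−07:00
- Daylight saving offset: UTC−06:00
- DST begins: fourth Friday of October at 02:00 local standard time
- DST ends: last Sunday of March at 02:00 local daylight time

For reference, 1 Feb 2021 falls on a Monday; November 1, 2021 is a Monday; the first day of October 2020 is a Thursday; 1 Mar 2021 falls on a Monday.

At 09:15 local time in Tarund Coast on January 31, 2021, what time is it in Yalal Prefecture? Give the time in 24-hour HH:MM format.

1 February 2021 is a Monday, so the first Saturday is February 6.
1 November 2021 is a Monday, so the first Sunday is November 7 and the fourth is November 28.
January 31, 2021 is outside the daylight-saving period (6 February – 28 November), so Tarund Coast is on standard time, UTC−08:00.
09:15 Tarund Coast + 8h = 17:15 UTC.
1 October 2020 is a Thursday, so the first Friday is October 2 and the fourth is October 23.
1 March 2021 is a Monday, so Sundays fall on 7, 14, 21, 28; the last is March 28.
At the standard offset (UTC−07:00), 17:15 UTC − 7h = 10:15 Yalal Prefecture standard time.
The standard-time date in Yalal Prefecture, January 31, 2021, falls between 23 October 2020 and 28 March 2021, so daylight saving is in effect and Yalal Prefecture is at UTC−06:00.
17:15 UTC − 6h = 11:15 Yalal Prefecture.

11:15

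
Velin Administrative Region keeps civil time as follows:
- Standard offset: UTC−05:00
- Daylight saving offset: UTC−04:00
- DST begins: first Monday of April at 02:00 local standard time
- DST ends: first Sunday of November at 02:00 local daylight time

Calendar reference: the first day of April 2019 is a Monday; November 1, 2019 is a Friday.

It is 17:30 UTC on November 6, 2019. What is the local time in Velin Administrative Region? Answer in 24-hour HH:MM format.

1 April 2019 is a Monday, so the first Monday is April 1.
1 November 2019 is a Friday, so the first Sunday is November 3.
At the standard offset (UTC−05:00), 17:30 UTC − 5h = 12:30 Velin Administrative Region standard time.
Daylight saving runs 1 April – 3 November; the standard-time date in Velin Administrative Region, November 6, 2019, is outside that window, so Velin Administrative Region is on standard time at UTC−05:00.
17:30 UTC − 5h = 12:30 local.

12:30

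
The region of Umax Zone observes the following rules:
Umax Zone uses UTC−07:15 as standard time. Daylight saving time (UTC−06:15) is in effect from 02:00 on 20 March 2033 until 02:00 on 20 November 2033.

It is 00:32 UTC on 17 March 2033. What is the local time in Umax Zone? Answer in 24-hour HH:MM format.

17:17

At the standard offset (UTC−07:15), 00:32 UTC − 7h15m = 17:17 Umax Zone standard time (rolling into the previous day, 16 March 2033).
The standard-time date in Umax Zone, 16 March 2033, is outside the daylight-saving period (20 March – 20 November), so Umax Zone is on standard time, UTC−07:15.
00:32 UTC − 7h15m = 17:17 local (rolling into the previous day, 16 March 2033).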